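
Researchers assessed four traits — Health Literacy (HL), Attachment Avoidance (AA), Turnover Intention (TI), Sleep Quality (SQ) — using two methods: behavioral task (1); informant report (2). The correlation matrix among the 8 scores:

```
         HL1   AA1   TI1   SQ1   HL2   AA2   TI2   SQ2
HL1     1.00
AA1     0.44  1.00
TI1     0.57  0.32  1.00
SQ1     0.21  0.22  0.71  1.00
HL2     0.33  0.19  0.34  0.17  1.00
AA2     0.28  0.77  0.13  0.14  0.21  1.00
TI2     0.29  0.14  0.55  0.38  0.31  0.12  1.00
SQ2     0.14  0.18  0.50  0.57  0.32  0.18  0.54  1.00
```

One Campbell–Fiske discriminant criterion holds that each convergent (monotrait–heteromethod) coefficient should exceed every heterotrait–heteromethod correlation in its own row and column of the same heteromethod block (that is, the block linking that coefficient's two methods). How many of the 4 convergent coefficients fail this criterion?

1

Each convergent coefficient versus the relevant comparison correlations:
HL (methods 1·2): 0.33 vs {0.28, 0.19, 0.29, 0.34, 0.14, 0.17} → fail.
AA (methods 1·2): 0.77 vs {0.19, 0.28, 0.14, 0.13, 0.18, 0.14} → pass.
TI (methods 1·2): 0.55 vs {0.34, 0.29, 0.13, 0.14, 0.50, 0.38} → pass.
SQ (methods 1·2): 0.57 vs {0.17, 0.14, 0.14, 0.18, 0.38, 0.50} → pass.
1 of 4 fail.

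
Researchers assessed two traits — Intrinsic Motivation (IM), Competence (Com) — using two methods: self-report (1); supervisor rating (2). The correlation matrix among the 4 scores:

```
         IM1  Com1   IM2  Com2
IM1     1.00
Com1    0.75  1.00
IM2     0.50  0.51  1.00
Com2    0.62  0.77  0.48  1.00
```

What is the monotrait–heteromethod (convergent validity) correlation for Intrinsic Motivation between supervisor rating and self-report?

0.50

Same trait (IM), different methods: r(IM2, IM1) = 0.50.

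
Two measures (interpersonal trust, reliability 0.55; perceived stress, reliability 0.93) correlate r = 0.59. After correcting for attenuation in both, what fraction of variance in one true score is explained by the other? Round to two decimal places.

Disattenuated r = 0.59 / √(0.55 × 0.93) = 0.59 / 0.7152 = 0.8249.
Shared true-score variance = 0.8249² = 0.6805 ≈ 0.68.

0.68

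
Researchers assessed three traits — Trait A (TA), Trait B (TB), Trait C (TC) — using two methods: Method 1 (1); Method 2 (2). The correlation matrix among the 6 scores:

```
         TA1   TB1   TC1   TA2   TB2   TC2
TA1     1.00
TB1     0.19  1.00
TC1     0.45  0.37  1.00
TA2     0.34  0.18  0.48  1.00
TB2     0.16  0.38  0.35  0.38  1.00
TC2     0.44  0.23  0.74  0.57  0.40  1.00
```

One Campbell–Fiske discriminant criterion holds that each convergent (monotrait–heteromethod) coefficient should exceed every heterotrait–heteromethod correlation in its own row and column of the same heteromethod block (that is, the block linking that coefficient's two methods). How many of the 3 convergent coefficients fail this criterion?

Convergent coefficients and their comparison sets:
TA (methods 1·2): 0.34 vs {0.16, 0.18, 0.44, 0.48} → fail.
TB (methods 1·2): 0.38 vs {0.18, 0.16, 0.23, 0.35} → pass.
TC (methods 1·2): 0.74 vs {0.48, 0.44, 0.35, 0.23} → pass.
1 of 3 fail.

1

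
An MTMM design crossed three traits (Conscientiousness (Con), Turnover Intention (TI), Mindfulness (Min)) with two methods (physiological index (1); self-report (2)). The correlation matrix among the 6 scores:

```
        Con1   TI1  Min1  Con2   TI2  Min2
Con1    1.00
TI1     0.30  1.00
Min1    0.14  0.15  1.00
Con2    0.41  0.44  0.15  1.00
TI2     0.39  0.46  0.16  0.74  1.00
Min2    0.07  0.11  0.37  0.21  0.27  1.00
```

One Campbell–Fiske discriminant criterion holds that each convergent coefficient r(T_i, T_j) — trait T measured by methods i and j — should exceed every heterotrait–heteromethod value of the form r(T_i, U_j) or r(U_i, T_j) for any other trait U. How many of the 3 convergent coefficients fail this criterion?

1

Convergent coefficients and their comparison sets:
Con (methods 1·2): 0.41 vs {0.39, 0.44, 0.07, 0.15} → fail.
TI (methods 1·2): 0.46 vs {0.44, 0.39, 0.11, 0.16} → pass.
Min (methods 1·2): 0.37 vs {0.15, 0.07, 0.16, 0.11} → pass.
1 of 3 fail.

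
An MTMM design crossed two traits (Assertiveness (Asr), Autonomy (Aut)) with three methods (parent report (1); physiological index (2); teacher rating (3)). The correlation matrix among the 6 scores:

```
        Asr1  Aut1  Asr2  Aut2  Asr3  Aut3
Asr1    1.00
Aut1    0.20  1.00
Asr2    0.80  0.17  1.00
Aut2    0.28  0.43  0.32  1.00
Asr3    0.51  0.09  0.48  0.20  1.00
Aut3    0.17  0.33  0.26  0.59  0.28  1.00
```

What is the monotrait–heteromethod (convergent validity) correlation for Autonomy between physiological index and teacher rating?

Same trait (Aut), different methods: r(Aut2, Aut3) = 0.59.

0.59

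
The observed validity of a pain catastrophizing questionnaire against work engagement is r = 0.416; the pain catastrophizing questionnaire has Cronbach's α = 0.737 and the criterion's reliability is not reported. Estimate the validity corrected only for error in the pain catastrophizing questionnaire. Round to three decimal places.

Single correction: r_c = r_obs / √r_xx = 0.416 / √0.737 = 0.416 / 0.8585 ≈ 0.485.

0.485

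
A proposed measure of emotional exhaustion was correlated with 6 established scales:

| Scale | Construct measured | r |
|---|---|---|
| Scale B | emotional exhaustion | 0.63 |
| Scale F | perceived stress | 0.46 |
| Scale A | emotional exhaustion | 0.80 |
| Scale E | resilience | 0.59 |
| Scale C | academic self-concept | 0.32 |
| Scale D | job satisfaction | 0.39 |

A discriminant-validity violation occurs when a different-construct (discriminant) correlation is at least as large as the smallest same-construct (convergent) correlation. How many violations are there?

Convergent (same construct = emotional exhaustion): Scale B, Scale A.
Smallest convergent = 0.63. Discriminant values: 0.46, 0.59, 0.32, 0.39; count ≥ 0.63 → 0.

0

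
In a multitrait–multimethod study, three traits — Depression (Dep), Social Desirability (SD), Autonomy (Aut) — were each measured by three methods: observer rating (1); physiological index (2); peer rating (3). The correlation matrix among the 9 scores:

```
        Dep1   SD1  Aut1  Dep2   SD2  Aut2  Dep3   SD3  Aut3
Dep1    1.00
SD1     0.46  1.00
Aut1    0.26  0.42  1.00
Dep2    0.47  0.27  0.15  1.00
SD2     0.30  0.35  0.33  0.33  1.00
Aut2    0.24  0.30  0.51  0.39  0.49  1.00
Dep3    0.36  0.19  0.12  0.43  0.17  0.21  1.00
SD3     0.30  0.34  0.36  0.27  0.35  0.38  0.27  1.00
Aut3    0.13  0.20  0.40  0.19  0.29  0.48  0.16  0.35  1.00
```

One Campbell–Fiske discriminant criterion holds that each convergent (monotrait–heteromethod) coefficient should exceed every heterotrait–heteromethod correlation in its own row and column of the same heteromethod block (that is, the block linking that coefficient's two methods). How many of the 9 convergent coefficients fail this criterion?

Each convergent coefficient versus the relevant comparison correlations:
Dep (methods 1·2): 0.47 vs {0.30, 0.27, 0.24, 0.15} → pass.
Dep (methods 1·3): 0.36 vs {0.30, 0.19, 0.13, 0.12} → pass.
Dep (methods 2·3): 0.43 vs {0.27, 0.17, 0.19, 0.21} → pass.
SD (methods 1·2): 0.35 vs {0.27, 0.30, 0.30, 0.33} → pass.
SD (methods 1·3): 0.34 vs {0.19, 0.30, 0.20, 0.36} → fail.
SD (methods 2·3): 0.35 vs {0.17, 0.27, 0.29, 0.38} → fail.
Aut (methods 1·2): 0.51 vs {0.15, 0.24, 0.33, 0.30} → pass.
Aut (methods 1·3): 0.40 vs {0.12, 0.13, 0.36, 0.20} → pass.
Aut (methods 2·3): 0.48 vs {0.21, 0.19, 0.38, 0.29} → pass.
2 of 9 fail.

2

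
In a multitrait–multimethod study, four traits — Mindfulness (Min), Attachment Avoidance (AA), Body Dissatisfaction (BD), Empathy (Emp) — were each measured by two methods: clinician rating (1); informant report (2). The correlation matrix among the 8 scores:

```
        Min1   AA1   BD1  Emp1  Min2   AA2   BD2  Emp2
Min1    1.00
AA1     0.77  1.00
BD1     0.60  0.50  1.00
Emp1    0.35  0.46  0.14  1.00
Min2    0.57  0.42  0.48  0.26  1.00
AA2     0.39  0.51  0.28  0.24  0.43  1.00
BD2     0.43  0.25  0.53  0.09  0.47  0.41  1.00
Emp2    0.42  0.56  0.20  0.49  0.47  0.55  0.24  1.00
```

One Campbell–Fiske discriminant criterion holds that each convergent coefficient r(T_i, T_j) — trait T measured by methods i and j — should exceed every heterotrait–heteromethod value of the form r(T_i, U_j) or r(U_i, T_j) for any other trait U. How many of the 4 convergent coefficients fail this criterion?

Checking each validity diagonal entry against its comparison values:
Min (methods 1·2): 0.57 vs {0.39, 0.42, 0.43, 0.48, 0.42, 0.26} → pass.
AA (methods 1·2): 0.51 vs {0.42, 0.39, 0.25, 0.28, 0.56, 0.24} → fail.
BD (methods 1·2): 0.53 vs {0.48, 0.43, 0.28, 0.25, 0.20, 0.09} → pass.
Emp (methods 1·2): 0.49 vs {0.26, 0.42, 0.24, 0.56, 0.09, 0.20} → fail.
2 of 4 fail.

2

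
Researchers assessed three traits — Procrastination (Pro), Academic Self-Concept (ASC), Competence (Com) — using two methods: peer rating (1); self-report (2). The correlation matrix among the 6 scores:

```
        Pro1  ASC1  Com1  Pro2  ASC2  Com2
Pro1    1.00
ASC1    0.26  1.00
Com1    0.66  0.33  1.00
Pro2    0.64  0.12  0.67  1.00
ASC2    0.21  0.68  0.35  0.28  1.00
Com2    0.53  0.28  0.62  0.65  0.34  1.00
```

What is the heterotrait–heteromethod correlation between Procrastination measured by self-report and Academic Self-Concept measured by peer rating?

Different traits and methods: r(Pro2, ASC1) = 0.12.

0.12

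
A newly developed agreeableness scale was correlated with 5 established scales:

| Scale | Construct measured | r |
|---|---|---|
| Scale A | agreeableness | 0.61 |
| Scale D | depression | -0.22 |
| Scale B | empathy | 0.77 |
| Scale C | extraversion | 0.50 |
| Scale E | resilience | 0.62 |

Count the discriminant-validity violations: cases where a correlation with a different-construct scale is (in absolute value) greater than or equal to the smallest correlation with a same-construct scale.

2

Convergent (same construct = agreeableness): Scale A.
Smallest convergent = 0.61. Discriminant |r|: 0.22, 0.77, 0.50, 0.62; count ≥ 0.61 → 2.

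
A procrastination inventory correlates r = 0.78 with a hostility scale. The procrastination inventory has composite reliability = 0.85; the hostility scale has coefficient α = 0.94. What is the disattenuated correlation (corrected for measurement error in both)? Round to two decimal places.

0.87

r_true = r_obs / √(r_xx · r_yy) = 0.78 / √(0.85 × 0.94) = 0.78 / √0.7990 = 0.78 / 0.8939 ≈ 0.87.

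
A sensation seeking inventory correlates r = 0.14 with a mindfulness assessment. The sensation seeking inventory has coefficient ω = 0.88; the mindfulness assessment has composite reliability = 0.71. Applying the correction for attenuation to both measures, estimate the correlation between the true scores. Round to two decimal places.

0.18

r_true = r_obs / √(r_xx · r_yy) = 0.14 / √(0.88 × 0.71) = 0.14 / √0.6248 = 0.14 / 0.7904 ≈ 0.18.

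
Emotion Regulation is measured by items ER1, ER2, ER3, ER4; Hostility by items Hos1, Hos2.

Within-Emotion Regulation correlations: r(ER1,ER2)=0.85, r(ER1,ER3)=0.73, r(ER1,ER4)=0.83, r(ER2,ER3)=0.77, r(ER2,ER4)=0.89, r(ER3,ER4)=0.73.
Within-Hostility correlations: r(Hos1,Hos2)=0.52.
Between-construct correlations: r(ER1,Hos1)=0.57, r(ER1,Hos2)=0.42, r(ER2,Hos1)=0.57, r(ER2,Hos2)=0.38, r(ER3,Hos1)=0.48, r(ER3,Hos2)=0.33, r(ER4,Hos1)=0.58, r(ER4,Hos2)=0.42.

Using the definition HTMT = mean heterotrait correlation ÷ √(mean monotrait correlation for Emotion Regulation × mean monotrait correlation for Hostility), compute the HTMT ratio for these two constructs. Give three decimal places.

0.727

Mean between = 3.75/8 = 0.4688.
Mean within-ER = 4.80/6 = 0.8000; mean within-Hos = 0.52/1 = 0.5200.
Geometric mean = √(0.8000 × 0.5200) = 0.6450.
HTMT = 0.4688 / 0.6450 = 0.727.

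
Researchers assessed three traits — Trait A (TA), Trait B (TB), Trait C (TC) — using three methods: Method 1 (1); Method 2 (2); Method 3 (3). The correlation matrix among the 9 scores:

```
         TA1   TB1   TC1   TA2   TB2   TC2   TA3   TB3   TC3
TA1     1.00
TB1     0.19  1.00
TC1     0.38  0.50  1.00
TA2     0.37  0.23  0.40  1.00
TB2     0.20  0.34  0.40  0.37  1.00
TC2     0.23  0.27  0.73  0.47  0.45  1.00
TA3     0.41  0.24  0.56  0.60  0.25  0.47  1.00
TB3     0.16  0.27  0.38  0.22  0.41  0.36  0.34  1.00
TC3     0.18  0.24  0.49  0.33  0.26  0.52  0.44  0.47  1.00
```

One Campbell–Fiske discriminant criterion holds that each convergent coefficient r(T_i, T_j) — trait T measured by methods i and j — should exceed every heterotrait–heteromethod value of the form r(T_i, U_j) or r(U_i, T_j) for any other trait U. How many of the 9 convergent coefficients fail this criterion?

5

Convergent coefficients and their comparison sets:
TA (methods 1·2): 0.37 vs {0.20, 0.23, 0.23, 0.40} → fail.
TA (methods 1·3): 0.41 vs {0.16, 0.24, 0.18, 0.56} → fail.
TA (methods 2·3): 0.60 vs {0.22, 0.25, 0.33, 0.47} → pass.
TB (methods 1·2): 0.34 vs {0.23, 0.20, 0.27, 0.40} → fail.
TB (methods 1·3): 0.27 vs {0.24, 0.16, 0.24, 0.38} → fail.
TB (methods 2·3): 0.41 vs {0.25, 0.22, 0.26, 0.36} → pass.
TC (methods 1·2): 0.73 vs {0.40, 0.23, 0.40, 0.27} → pass.
TC (methods 1·3): 0.49 vs {0.56, 0.18, 0.38, 0.24} → fail.
TC (methods 2·3): 0.52 vs {0.47, 0.33, 0.36, 0.26} → pass.
5 of 9 fail.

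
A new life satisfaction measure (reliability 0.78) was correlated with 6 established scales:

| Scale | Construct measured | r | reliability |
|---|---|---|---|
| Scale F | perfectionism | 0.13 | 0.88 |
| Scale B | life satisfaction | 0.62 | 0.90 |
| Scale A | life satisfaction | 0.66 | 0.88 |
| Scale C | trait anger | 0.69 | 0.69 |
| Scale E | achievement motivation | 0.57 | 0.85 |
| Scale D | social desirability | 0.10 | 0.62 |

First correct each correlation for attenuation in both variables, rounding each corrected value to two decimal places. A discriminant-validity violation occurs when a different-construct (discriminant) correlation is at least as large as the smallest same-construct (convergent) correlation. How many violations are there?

1

Disattenuated r (r / √(r_scale · r_new)):
  Scale F (disc): 0.13 / √(0.88·0.78) = 0.16
  Scale B (conv): 0.62 / √(0.90·0.78) = 0.74
  Scale A (conv): 0.66 / √(0.88·0.78) = 0.80
  Scale C (disc): 0.69 / √(0.69·0.78) = 0.94
  Scale E (disc): 0.57 / √(0.85·0.78) = 0.70
  Scale D (disc): 0.10 / √(0.62·0.78) = 0.14
Smallest convergent = 0.74. Discriminant values: 0.16, 0.94, 0.70, 0.14; count ≥ 0.74 → 1.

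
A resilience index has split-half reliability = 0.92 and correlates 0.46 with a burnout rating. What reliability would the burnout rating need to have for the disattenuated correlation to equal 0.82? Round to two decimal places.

0.34

r_true = r_obs / √(r_xx · r_yy) ⇒ 0.82 = 0.46 / √(0.92 · r_yy).
√(0.92 · r_yy) = 0.46 / 0.82 = 0.5610; 0.92 · r_yy = 0.3147; r_yy = 0.3147 / 0.92 ≈ 0.34.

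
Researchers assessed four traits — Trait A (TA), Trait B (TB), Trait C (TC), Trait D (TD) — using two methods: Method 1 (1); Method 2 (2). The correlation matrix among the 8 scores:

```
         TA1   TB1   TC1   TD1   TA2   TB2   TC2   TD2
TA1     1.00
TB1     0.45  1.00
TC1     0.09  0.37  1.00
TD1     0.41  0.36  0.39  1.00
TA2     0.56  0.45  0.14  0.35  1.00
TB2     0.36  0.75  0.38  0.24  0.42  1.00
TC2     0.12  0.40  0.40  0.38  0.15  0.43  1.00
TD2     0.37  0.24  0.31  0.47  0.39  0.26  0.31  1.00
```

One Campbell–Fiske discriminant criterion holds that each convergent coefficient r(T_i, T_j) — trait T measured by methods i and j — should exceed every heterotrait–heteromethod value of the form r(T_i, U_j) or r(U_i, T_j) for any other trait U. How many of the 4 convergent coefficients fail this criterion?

Each convergent coefficient versus the relevant comparison correlations:
TA (methods 1·2): 0.56 vs {0.36, 0.45, 0.12, 0.14, 0.37, 0.35} → pass.
TB (methods 1·2): 0.75 vs {0.45, 0.36, 0.40, 0.38, 0.24, 0.24} → pass.
TC (methods 1·2): 0.40 vs {0.14, 0.12, 0.38, 0.40, 0.31, 0.38} → fail.
TD (methods 1·2): 0.47 vs {0.35, 0.37, 0.24, 0.24, 0.38, 0.31} → pass.
1 of 4 fail.

1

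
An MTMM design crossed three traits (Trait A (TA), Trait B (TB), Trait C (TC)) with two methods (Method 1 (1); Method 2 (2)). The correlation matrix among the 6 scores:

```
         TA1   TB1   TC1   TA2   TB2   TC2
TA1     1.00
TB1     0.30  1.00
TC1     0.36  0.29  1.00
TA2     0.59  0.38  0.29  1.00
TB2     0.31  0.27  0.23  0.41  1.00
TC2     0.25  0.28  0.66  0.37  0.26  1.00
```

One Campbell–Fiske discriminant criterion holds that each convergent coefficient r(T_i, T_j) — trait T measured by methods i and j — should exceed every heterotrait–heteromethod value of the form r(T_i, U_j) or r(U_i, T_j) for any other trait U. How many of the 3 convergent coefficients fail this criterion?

1

Each convergent coefficient versus the relevant comparison correlations:
TA (methods 1·2): 0.59 vs {0.31, 0.38, 0.25, 0.29} → pass.
TB (methods 1·2): 0.27 vs {0.38, 0.31, 0.28, 0.23} → fail.
TC (methods 1·2): 0.66 vs {0.29, 0.25, 0.23, 0.28} → pass.
1 of 3 fail.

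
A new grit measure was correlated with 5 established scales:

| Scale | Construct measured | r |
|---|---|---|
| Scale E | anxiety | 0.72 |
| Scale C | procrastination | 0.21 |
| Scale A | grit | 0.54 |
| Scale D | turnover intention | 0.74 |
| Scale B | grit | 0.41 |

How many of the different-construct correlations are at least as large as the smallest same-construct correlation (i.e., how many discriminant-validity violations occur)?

2

Convergent (same construct = grit): Scale A, Scale B.
Smallest convergent = 0.41. Discriminant values: 0.72, 0.21, 0.74; count ≥ 0.41 → 2.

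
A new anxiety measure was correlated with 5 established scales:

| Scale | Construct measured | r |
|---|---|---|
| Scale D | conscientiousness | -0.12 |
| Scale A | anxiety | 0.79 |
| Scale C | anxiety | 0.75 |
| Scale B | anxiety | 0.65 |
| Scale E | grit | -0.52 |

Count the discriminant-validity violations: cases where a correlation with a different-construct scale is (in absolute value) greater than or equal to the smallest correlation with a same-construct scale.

0

Convergent (same construct = anxiety): Scale A, Scale C, Scale B.
Smallest convergent = 0.65. Discriminant |r|: 0.12, 0.52; count ≥ 0.65 → 0.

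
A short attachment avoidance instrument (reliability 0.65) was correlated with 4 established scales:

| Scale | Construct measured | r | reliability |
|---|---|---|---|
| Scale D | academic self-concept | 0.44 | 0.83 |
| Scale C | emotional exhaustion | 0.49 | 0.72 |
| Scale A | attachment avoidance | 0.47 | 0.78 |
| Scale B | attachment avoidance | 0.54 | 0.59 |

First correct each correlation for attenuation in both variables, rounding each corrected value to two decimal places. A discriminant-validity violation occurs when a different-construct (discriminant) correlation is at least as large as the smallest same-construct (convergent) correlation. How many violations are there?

Disattenuated r (r / √(r_scale · r_new)):
  Scale D (disc): 0.44 / √(0.83·0.65) = 0.60
  Scale C (disc): 0.49 / √(0.72·0.65) = 0.72
  Scale A (conv): 0.47 / √(0.78·0.65) = 0.66
  Scale B (conv): 0.54 / √(0.59·0.65) = 0.87
Smallest convergent = 0.66. Discriminant values: 0.60, 0.72; count ≥ 0.66 → 1.

1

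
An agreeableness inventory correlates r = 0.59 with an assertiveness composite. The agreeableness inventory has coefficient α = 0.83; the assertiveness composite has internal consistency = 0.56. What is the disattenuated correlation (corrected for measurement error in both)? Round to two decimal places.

0.87

r_true = r_obs / √(r_xx · r_yy) = 0.59 / √(0.83 × 0.56) = 0.59 / √0.4648 = 0.59 / 0.6818 ≈ 0.87.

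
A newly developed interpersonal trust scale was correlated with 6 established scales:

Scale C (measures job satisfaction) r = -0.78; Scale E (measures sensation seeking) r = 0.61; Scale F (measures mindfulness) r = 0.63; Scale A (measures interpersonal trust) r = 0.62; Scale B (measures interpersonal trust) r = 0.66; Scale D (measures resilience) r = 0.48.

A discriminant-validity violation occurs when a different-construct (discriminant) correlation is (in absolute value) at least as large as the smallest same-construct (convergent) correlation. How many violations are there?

Convergent (same construct = interpersonal trust): Scale A, Scale B.
Smallest convergent = 0.62. Discriminant |r|: 0.78, 0.61, 0.63, 0.48; count ≥ 0.62 → 2.

2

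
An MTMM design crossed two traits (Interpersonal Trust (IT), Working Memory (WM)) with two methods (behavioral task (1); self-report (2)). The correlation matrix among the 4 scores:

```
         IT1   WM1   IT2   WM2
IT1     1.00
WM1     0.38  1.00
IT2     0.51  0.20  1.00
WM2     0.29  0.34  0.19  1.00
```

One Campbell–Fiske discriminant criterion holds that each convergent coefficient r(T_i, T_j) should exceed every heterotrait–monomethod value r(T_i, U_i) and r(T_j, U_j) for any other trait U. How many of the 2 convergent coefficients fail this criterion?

1

Checking each validity diagonal entry against its comparison values:
IT (methods 1·2): 0.51 vs {0.38, 0.19} → pass.
WM (methods 1·2): 0.34 vs {0.38, 0.19} → fail.
1 of 2 fail.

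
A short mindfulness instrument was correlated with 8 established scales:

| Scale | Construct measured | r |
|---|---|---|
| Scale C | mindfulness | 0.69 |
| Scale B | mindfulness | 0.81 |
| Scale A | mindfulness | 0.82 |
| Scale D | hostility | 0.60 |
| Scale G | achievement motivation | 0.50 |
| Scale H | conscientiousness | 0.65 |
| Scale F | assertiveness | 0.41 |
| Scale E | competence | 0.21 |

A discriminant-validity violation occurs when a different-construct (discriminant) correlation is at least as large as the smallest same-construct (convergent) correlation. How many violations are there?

Convergent (same construct = mindfulness): Scale C, Scale B, Scale A.
Smallest convergent = 0.69. Discriminant values: 0.60, 0.50, 0.65, 0.41, 0.21; count ≥ 0.69 → 0.

0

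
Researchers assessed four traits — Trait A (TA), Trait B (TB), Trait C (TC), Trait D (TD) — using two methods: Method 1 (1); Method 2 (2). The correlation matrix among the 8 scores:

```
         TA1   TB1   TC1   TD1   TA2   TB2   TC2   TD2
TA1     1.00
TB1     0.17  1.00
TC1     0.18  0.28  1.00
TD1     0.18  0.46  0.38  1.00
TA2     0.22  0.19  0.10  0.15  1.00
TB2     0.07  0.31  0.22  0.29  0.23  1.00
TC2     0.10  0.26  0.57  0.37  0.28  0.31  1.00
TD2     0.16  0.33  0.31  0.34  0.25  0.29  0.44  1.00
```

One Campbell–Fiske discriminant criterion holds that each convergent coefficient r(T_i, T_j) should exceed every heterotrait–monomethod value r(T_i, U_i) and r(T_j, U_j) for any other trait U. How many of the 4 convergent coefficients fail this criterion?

3

Checking each validity diagonal entry against its comparison values:
TA (methods 1·2): 0.22 vs {0.17, 0.23, 0.18, 0.28, 0.18, 0.25} → fail.
TB (methods 1·2): 0.31 vs {0.17, 0.23, 0.28, 0.31, 0.46, 0.29} → fail.
TC (methods 1·2): 0.57 vs {0.18, 0.28, 0.28, 0.31, 0.38, 0.44} → pass.
TD (methods 1·2): 0.34 vs {0.18, 0.25, 0.46, 0.29, 0.38, 0.44} → fail.
3 of 4 fail.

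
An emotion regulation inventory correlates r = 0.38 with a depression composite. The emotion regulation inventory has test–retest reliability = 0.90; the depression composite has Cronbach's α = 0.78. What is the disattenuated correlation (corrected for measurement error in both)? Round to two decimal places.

0.45

r_true = r_obs / √(r_xx · r_yy) = 0.38 / √(0.90 × 0.78) = 0.38 / √0.7020 = 0.38 / 0.8379 ≈ 0.45.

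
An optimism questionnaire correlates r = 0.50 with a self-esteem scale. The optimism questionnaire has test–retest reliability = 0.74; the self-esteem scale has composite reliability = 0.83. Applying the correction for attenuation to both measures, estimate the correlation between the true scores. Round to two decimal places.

r_true = r_obs / √(r_xx · r_yy) = 0.50 / √(0.74 × 0.83) = 0.50 / √0.6142 = 0.50 / 0.7837 ≈ 0.64.

0.64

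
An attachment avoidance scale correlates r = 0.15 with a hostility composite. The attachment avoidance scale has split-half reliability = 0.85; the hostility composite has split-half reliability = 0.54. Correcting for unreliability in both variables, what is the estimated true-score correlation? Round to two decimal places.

r_true = r_obs / √(r_xx · r_yy) = 0.15 / √(0.85 × 0.54) = 0.15 / √0.4590 = 0.15 / 0.6775 ≈ 0.22.

0.22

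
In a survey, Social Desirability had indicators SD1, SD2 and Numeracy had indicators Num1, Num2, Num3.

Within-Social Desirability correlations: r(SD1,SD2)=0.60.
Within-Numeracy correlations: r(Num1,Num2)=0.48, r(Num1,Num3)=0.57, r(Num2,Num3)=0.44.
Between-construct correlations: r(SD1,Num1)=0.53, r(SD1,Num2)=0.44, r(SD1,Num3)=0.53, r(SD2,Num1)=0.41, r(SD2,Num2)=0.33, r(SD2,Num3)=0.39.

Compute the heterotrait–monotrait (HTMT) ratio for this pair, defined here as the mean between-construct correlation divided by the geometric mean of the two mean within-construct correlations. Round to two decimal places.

0.80

Mean between = 2.63/6 = 0.4383.
Mean within-SD = 0.60/1 = 0.6000; mean within-Num = 1.49/3 = 0.4967.
Geometric mean = √(0.6000 × 0.4967) = 0.5459.
HTMT = 0.4383 / 0.5459 = 0.80.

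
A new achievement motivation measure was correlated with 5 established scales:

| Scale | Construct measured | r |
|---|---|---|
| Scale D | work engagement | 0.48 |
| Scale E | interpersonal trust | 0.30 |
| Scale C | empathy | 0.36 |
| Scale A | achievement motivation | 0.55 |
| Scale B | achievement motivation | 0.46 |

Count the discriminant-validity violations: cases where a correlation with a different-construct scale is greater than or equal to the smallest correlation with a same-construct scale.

Convergent (same construct = achievement motivation): Scale A, Scale B.
Smallest convergent = 0.46. Discriminant values: 0.48, 0.30, 0.36; count ≥ 0.46 → 1.

1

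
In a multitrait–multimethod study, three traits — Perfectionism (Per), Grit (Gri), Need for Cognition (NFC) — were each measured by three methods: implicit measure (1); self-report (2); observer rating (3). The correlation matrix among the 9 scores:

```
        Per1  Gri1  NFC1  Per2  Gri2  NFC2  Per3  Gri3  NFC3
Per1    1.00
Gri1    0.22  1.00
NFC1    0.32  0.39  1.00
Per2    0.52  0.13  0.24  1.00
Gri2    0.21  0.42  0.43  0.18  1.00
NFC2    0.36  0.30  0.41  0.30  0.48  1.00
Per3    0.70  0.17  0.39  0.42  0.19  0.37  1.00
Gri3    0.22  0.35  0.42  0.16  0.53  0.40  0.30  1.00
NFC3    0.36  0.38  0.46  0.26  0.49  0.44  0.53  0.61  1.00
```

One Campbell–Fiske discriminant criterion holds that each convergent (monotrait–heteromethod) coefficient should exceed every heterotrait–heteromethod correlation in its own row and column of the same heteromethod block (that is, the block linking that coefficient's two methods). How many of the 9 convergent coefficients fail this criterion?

Each convergent coefficient versus the relevant comparison correlations:
Per (methods 1·2): 0.52 vs {0.21, 0.13, 0.36, 0.24} → pass.
Per (methods 1·3): 0.70 vs {0.22, 0.17, 0.36, 0.39} → pass.
Per (methods 2·3): 0.42 vs {0.16, 0.19, 0.26, 0.37} → pass.
Gri (methods 1·2): 0.42 vs {0.13, 0.21, 0.30, 0.43} → fail.
Gri (methods 1·3): 0.35 vs {0.17, 0.22, 0.38, 0.42} → fail.
Gri (methods 2·3): 0.53 vs {0.19, 0.16, 0.49, 0.40} → pass.
NFC (methods 1·2): 0.41 vs {0.24, 0.36, 0.43, 0.30} → fail.
NFC (methods 1·3): 0.46 vs {0.39, 0.36, 0.42, 0.38} → pass.
NFC (methods 2·3): 0.44 vs {0.37, 0.26, 0.40, 0.49} → fail.
4 of 9 fail.

4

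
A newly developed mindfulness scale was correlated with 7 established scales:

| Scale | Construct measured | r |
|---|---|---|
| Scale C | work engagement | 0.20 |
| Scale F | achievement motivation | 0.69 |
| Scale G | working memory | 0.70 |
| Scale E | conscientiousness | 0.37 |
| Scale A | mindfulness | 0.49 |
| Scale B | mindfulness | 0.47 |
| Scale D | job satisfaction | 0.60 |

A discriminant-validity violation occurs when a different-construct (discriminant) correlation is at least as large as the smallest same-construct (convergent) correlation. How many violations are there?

Convergent (same construct = mindfulness): Scale A, Scale B.
Smallest convergent = 0.47. Discriminant values: 0.20, 0.69, 0.70, 0.37, 0.60; count ≥ 0.47 → 3.

3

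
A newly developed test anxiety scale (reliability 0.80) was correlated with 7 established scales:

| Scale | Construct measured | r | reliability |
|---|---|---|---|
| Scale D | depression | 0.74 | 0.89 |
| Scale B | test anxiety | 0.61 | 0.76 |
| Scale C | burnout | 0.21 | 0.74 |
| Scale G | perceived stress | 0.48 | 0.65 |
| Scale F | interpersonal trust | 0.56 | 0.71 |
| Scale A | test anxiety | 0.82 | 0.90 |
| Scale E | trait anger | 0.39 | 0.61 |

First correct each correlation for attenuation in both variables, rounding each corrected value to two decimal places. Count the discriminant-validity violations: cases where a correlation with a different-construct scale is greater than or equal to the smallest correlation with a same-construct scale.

Disattenuated r (r / √(r_scale · r_new)):
  Scale D (disc): 0.74 / √(0.89·0.80) = 0.88
  Scale B (conv): 0.61 / √(0.76·0.80) = 0.78
  Scale C (disc): 0.21 / √(0.74·0.80) = 0.27
  Scale G (disc): 0.48 / √(0.65·0.80) = 0.67
  Scale F (disc): 0.56 / √(0.71·0.80) = 0.74
  Scale A (conv): 0.82 / √(0.90·0.80) = 0.97
  Scale E (disc): 0.39 / √(0.61·0.80) = 0.56
Smallest convergent = 0.78. Discriminant values: 0.88, 0.27, 0.67, 0.74, 0.56; count ≥ 0.78 → 1.

1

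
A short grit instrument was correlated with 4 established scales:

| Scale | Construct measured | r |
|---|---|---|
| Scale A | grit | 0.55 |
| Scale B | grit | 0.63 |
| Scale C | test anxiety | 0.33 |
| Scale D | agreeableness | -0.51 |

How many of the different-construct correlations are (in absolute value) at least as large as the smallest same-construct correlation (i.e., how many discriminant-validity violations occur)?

0

Convergent (same construct = grit): Scale A, Scale B.
Smallest convergent = 0.55. Discriminant |r|: 0.33, 0.51; count ≥ 0.55 → 0.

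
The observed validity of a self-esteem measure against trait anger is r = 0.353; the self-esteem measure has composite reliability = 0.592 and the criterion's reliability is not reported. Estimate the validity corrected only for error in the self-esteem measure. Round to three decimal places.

0.459

Single correction: r_c = r_obs / √r_xx = 0.353 / √0.592 = 0.353 / 0.7694 ≈ 0.459.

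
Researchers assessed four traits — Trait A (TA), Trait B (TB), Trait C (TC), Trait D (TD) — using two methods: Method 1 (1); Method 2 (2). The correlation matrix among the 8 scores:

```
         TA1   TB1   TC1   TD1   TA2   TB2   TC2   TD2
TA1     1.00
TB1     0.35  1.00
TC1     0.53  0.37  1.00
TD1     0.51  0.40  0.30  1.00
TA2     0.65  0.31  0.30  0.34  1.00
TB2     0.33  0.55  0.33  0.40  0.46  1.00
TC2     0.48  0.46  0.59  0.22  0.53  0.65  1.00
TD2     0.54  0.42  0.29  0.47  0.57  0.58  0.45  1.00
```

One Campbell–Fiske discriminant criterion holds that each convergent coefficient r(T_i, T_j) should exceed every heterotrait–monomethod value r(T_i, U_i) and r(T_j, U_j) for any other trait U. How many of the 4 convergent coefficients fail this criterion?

3

Each convergent coefficient versus the relevant comparison correlations:
TA (methods 1·2): 0.65 vs {0.35, 0.46, 0.53, 0.53, 0.51, 0.57} → pass.
TB (methods 1·2): 0.55 vs {0.35, 0.46, 0.37, 0.65, 0.40, 0.58} → fail.
TC (methods 1·2): 0.59 vs {0.53, 0.53, 0.37, 0.65, 0.30, 0.45} → fail.
TD (methods 1·2): 0.47 vs {0.51, 0.57, 0.40, 0.58, 0.30, 0.45} → fail.
3 of 4 fail.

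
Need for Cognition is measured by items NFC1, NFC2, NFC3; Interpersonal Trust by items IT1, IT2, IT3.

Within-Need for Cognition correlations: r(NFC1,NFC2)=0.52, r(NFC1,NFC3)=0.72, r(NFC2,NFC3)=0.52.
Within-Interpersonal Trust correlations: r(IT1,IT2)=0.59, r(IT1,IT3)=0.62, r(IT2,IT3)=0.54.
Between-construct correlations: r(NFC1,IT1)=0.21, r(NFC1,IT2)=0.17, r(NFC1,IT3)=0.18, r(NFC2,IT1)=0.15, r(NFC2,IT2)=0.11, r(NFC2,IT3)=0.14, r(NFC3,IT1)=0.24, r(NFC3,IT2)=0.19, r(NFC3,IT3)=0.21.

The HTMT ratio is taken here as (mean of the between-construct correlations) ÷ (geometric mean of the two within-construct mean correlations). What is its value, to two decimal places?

Between-construct mean = 1.60/9 = 0.1778.
Mean within-NFC = 1.76/3 = 0.5867; mean within-IT = 1.75/3 = 0.5833.
Geometric mean = √(0.5867 × 0.5833) = 0.5850.
HTMT = 0.1778 / 0.5850 = 0.30.

0.30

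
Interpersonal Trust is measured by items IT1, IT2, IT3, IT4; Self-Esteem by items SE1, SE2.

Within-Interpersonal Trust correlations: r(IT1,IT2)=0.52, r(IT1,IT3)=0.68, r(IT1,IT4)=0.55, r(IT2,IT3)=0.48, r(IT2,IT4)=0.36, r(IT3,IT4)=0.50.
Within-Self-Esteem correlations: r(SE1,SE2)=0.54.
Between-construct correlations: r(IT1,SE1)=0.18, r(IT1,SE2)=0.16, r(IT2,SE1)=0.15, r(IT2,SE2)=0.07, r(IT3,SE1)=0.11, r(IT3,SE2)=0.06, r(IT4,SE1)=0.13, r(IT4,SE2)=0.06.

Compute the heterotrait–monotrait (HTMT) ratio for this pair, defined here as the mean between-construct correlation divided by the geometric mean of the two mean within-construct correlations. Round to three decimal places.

0.218

Mean between = 0.92/8 = 0.1150.
Mean within-IT = 3.09/6 = 0.5150; mean within-SE = 0.54/1 = 0.5400.
Geometric mean = √(0.5150 × 0.5400) = 0.5274.
HTMT = 0.1150 / 0.5274 = 0.218.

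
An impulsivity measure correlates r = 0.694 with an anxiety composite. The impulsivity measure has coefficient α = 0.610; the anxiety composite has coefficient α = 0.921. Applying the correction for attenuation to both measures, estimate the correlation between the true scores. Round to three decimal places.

0.926

r_true = r_obs / √(r_xx · r_yy) = 0.694 / √(0.610 × 0.921) = 0.694 / √0.561810 = 0.694 / 0.7495 ≈ 0.926.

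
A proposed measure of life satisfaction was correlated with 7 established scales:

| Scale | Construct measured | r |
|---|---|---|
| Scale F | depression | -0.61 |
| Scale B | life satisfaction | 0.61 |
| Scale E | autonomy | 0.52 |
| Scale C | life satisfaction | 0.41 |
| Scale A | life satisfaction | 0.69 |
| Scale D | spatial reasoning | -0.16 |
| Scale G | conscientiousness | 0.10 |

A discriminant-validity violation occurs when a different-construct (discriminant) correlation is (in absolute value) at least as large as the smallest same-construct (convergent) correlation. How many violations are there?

Convergent (same construct = life satisfaction): Scale B, Scale C, Scale A.
Smallest convergent = 0.41. Discriminant |r|: 0.61, 0.52, 0.16, 0.10; count ≥ 0.41 → 2.

2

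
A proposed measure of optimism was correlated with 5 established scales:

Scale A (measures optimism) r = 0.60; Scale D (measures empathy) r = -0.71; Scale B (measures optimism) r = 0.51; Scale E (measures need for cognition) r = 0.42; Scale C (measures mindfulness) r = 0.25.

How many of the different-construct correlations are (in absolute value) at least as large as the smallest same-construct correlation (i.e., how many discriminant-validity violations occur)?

Convergent (same construct = optimism): Scale A, Scale B.
Smallest convergent = 0.51. Discriminant |r|: 0.71, 0.42, 0.25; count ≥ 0.51 → 1.

1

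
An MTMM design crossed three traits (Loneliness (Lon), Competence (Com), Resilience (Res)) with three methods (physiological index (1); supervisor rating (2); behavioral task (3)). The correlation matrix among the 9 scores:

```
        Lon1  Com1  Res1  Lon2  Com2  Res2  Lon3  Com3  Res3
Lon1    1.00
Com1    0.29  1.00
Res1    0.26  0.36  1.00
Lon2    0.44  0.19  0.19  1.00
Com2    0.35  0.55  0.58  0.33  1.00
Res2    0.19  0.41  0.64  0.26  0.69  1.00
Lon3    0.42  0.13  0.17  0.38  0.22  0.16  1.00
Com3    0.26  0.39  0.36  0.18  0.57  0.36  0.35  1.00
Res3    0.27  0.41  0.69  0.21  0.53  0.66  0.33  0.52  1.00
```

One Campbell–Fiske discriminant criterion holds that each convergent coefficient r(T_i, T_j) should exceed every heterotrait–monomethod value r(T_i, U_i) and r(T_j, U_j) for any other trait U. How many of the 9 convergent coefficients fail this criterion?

5

Each convergent coefficient versus the relevant comparison correlations:
Lon (methods 1·2): 0.44 vs {0.29, 0.33, 0.26, 0.26} → pass.
Lon (methods 1·3): 0.42 vs {0.29, 0.35, 0.26, 0.33} → pass.
Lon (methods 2·3): 0.38 vs {0.33, 0.35, 0.26, 0.33} → pass.
Com (methods 1·2): 0.55 vs {0.29, 0.33, 0.36, 0.69} → fail.
Com (methods 1·3): 0.39 vs {0.29, 0.35, 0.36, 0.52} → fail.
Com (methods 2·3): 0.57 vs {0.33, 0.35, 0.69, 0.52} → fail.
Res (methods 1·2): 0.64 vs {0.26, 0.26, 0.36, 0.69} → fail.
Res (methods 1·3): 0.69 vs {0.26, 0.33, 0.36, 0.52} → pass.
Res (methods 2·3): 0.66 vs {0.26, 0.33, 0.69, 0.52} → fail.
5 of 9 fail.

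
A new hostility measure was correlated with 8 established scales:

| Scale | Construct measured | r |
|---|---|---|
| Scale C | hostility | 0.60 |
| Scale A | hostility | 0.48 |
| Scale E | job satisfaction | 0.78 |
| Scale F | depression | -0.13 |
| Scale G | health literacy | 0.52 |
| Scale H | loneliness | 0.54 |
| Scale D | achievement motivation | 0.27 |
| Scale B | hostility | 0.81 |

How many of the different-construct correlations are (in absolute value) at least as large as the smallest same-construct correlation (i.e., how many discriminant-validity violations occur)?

3

Convergent (same construct = hostility): Scale C, Scale A, Scale B.
Smallest convergent = 0.48. Discriminant |r|: 0.78, 0.13, 0.52, 0.54, 0.27; count ≥ 0.48 → 3.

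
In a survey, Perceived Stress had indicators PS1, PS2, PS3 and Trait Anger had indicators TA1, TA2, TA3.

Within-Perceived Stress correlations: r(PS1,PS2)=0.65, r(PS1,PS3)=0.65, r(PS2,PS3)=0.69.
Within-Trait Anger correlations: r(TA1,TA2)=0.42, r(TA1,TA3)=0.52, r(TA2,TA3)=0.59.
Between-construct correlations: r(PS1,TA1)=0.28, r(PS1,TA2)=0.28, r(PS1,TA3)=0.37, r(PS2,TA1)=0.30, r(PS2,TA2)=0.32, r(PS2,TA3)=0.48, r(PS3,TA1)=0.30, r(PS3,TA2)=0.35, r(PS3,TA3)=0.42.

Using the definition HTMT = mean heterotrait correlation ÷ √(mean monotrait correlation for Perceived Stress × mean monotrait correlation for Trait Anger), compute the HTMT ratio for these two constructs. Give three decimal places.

Mean heterotrait r = 3.10/9 = 0.3444.
Mean within-PS = 1.99/3 = 0.6633; mean within-TA = 1.53/3 = 0.5100.
Geometric mean = √(0.6633 × 0.5100) = 0.5816.
HTMT = 0.3444 / 0.5816 = 0.592.

0.592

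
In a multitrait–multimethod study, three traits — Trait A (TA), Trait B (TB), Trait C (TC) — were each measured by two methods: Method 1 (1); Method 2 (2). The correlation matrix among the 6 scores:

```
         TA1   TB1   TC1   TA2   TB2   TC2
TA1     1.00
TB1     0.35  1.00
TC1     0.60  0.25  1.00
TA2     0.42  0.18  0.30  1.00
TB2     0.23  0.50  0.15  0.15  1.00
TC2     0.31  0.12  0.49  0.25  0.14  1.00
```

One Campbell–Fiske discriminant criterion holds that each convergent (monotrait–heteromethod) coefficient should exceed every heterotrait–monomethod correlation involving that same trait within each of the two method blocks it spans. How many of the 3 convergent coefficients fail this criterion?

2

Convergent coefficients and their comparison sets:
TA (methods 1·2): 0.42 vs {0.35, 0.15, 0.60, 0.25} → fail.
TB (methods 1·2): 0.50 vs {0.35, 0.15, 0.25, 0.14} → pass.
TC (methods 1·2): 0.49 vs {0.60, 0.25, 0.25, 0.14} → fail.
2 of 3 fail.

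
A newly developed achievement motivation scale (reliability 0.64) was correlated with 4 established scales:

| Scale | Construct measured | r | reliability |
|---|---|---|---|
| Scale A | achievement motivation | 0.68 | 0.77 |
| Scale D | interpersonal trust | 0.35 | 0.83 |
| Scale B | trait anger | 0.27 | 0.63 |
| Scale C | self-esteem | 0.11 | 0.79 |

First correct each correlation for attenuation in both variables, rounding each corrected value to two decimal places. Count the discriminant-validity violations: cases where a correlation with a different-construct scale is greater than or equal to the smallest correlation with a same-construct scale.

Disattenuated r (r / √(r_scale · r_new)):
  Scale A (conv): 0.68 / √(0.77·0.64) = 0.97
  Scale D (disc): 0.35 / √(0.83·0.64) = 0.48
  Scale B (disc): 0.27 / √(0.63·0.64) = 0.43
  Scale C (disc): 0.11 / √(0.79·0.64) = 0.15
Smallest convergent = 0.97. Discriminant values: 0.48, 0.43, 0.15; count ≥ 0.97 → 0.

0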